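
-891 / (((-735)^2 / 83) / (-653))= 5365701 / 60025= 89.39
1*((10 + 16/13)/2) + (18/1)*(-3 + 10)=1711/13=131.62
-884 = -884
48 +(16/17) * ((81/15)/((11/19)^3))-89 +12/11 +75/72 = -34420273/2715240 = -12.68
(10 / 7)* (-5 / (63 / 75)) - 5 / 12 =-5245 / 588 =-8.92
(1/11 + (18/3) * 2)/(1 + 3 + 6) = 133/110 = 1.21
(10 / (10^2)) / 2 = 1 / 20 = 0.05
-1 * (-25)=25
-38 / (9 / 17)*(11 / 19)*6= -748 / 3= -249.33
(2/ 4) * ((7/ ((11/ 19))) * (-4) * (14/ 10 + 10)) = -275.67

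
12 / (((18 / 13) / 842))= 21892 / 3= 7297.33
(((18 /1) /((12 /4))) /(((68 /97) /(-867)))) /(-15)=494.70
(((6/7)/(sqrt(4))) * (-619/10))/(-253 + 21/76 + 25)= 23522/201915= 0.12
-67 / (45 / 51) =-1139 / 15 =-75.93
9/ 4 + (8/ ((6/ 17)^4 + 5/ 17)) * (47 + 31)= 208701165/ 103444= 2017.53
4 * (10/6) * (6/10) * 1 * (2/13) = 0.62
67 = 67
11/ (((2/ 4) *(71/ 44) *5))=968/ 355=2.73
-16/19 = -0.84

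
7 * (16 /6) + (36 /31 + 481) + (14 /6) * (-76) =30085 /93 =323.49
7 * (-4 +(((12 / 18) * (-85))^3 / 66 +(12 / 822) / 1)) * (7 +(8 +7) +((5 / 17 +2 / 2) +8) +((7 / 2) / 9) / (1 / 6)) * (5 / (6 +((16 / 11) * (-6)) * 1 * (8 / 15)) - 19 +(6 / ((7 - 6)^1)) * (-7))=37229747.48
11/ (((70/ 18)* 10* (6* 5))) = 33/ 3500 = 0.01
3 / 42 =1 / 14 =0.07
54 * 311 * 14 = 235116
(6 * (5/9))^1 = 3.33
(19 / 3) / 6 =19 / 18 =1.06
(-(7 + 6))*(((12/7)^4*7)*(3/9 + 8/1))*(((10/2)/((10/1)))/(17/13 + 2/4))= -29203200/16121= -1811.50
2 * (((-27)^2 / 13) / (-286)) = -729 / 1859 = -0.39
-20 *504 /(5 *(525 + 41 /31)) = -3.83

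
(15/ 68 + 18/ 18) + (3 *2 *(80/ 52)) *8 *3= 196919/ 884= 222.76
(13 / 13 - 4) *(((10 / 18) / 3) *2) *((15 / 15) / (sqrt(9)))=-10 / 27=-0.37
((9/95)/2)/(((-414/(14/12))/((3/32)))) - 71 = -39714567/559360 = -71.00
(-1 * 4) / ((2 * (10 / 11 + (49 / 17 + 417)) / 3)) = -561 / 39344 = -0.01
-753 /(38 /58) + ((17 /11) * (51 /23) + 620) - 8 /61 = -154243284 /293227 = -526.02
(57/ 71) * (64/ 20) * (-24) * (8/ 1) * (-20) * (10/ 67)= 7004160/ 4757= 1472.39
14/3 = 4.67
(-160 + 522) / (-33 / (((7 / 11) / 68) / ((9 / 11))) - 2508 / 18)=-3801 / 31757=-0.12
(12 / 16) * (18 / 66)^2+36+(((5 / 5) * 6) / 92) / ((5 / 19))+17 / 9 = 19132151 / 500940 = 38.19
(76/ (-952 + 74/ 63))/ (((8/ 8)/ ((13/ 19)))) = -1638/ 29951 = -0.05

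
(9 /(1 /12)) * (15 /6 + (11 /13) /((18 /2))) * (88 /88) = 3642 /13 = 280.15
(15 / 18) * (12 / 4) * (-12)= -30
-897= -897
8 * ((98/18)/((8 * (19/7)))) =343/171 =2.01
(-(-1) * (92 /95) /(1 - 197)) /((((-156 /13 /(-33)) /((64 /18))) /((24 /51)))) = -16192 /712215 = -0.02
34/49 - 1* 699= -34217/49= -698.31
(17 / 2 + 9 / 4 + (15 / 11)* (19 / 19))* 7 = 3731 / 44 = 84.80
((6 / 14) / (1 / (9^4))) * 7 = 19683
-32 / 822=-16 / 411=-0.04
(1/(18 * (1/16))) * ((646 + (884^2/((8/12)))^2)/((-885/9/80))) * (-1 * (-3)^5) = -14245790946644736/59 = -241454083841436.20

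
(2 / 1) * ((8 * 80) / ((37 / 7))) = 8960 / 37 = 242.16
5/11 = 0.45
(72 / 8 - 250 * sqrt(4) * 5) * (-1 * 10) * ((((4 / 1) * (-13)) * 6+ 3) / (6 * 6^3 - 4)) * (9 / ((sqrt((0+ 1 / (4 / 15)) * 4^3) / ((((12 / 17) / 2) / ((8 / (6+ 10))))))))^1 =-6927471 * sqrt(15) / 10982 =-2443.09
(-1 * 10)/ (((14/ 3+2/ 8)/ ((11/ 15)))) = -88/ 59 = -1.49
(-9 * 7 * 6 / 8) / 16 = -189 / 64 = -2.95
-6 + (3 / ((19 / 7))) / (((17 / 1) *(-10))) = -19401 / 3230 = -6.01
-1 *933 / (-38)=933 / 38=24.55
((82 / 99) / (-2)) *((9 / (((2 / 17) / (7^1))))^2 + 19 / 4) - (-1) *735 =-11684600 / 99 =-118026.26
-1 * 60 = -60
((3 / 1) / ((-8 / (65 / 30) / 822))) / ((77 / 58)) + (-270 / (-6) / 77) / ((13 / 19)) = -2010891 / 4004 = -502.22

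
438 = 438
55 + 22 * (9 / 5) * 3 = 869 / 5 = 173.80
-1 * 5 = -5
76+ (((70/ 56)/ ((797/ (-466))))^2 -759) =-1734033763/ 2540836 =-682.47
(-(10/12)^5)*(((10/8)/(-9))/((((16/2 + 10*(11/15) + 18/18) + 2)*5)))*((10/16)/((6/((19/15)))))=11875/147806208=0.00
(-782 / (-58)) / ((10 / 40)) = 1564 / 29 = 53.93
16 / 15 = 1.07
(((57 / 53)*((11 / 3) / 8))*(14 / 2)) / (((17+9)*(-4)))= -1463 / 44096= -0.03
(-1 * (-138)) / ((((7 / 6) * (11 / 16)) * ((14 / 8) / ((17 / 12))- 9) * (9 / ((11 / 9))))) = -6256 / 2079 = -3.01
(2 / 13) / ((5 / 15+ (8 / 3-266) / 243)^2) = 1062882 / 3889717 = 0.27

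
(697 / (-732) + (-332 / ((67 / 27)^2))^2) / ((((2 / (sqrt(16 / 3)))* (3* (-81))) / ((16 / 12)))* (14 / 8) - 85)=-8.05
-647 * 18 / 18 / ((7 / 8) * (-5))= 5176 / 35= 147.89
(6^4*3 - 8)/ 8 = 485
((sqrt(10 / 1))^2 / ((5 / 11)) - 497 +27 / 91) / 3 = -43198 / 273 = -158.23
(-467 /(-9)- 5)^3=75151448 /729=103088.41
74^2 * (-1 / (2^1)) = -2738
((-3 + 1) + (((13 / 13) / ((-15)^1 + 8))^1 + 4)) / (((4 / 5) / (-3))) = -195 / 28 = -6.96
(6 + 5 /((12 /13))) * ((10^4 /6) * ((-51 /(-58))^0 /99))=171250 /891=192.20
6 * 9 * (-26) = -1404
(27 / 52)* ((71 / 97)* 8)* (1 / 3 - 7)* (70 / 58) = -894600 / 36569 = -24.46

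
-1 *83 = -83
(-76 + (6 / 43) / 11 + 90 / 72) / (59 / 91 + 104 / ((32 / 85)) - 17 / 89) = -1145222897 / 4240071803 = -0.27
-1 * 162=-162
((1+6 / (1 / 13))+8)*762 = 66294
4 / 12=1 / 3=0.33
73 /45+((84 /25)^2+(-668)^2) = 2510082629 /5625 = 446236.91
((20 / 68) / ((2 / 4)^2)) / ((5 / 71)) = 16.71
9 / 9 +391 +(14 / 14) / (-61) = 23911 / 61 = 391.98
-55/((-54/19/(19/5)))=3971/54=73.54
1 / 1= 1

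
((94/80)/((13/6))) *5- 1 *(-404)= 21149/52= 406.71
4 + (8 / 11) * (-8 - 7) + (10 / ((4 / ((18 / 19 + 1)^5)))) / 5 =386416479 / 54474178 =7.09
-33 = -33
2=2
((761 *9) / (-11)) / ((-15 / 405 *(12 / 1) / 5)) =308205 / 44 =7004.66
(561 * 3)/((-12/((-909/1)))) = 509949/4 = 127487.25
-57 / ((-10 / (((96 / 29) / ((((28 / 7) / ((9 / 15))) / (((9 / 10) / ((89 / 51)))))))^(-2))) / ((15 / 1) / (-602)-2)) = -19286051790125 / 109581087168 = -176.00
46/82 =23/41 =0.56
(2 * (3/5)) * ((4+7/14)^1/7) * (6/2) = 81/35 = 2.31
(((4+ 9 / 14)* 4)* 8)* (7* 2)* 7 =14560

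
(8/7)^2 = 1.31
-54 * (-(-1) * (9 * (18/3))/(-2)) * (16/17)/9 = 2592/17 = 152.47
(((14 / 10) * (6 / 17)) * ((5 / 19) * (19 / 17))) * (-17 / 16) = -21 / 136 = -0.15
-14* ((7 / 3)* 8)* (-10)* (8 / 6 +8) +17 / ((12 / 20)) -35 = 219460 / 9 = 24384.44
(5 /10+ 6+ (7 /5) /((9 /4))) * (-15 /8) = -641 /48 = -13.35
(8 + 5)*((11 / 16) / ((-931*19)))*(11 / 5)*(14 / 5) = -1573 / 505400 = -0.00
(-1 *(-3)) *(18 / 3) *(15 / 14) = 135 / 7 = 19.29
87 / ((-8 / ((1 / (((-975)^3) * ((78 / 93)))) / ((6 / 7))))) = 6293 / 385573500000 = 0.00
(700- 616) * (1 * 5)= 420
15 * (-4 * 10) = -600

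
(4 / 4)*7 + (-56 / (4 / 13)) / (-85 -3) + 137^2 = 826235 / 44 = 18778.07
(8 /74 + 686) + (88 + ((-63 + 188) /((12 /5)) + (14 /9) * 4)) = 1108775 /1332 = 832.41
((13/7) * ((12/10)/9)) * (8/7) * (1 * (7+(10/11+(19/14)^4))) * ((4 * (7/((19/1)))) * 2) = 496675192/52689945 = 9.43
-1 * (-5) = 5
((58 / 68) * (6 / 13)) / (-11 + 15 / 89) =-7743 / 213044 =-0.04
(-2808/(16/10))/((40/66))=-11583/4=-2895.75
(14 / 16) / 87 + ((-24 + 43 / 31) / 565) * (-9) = 4513669 / 12190440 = 0.37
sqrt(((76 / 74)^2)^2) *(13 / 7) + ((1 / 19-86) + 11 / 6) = -89751379 / 1092462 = -82.16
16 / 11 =1.45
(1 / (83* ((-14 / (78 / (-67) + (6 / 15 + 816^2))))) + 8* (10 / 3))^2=14773506951424 / 49491225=298507.60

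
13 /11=1.18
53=53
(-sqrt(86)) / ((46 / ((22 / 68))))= -11 *sqrt(86) / 1564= -0.07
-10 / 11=-0.91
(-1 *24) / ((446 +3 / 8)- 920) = 64 / 1263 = 0.05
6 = 6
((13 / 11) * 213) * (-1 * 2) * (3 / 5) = -16614 / 55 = -302.07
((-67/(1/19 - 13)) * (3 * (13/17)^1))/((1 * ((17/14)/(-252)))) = -29192436/11849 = -2463.70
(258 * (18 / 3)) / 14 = 110.57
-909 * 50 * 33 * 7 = -10498950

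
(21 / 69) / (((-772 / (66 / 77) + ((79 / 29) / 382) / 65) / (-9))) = 136093230 / 44749464769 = 0.00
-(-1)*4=4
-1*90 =-90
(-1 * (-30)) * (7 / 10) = 21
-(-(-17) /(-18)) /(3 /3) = 17 /18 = 0.94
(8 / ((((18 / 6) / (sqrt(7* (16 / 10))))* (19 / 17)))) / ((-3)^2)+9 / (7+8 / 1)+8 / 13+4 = 272* sqrt(70) / 2565+339 / 65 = 6.10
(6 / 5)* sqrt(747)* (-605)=-2178* sqrt(83)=-19842.52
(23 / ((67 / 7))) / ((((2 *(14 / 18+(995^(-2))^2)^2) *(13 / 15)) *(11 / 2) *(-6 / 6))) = -187925969719009084379537109375 / 451015602475500016810813607936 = -0.42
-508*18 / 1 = -9144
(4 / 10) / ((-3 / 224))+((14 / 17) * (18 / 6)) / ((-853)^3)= -4726874033462 / 158265871635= -29.87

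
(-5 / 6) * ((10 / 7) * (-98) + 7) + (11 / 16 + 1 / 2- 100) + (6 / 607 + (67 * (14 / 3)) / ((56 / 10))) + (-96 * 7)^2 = 13159328711 / 29136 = 451651.86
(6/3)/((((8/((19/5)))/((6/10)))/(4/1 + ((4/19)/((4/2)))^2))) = 1086/475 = 2.29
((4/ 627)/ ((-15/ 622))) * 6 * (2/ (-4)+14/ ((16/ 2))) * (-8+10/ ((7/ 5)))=2488/ 1463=1.70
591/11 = 53.73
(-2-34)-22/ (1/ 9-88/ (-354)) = -18558/ 191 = -97.16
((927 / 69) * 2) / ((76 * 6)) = 103 / 1748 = 0.06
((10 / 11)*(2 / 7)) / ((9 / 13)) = 0.38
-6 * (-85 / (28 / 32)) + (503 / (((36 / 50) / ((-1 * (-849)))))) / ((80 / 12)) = 5014855 / 56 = 89550.98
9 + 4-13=0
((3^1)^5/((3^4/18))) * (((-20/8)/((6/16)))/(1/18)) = -6480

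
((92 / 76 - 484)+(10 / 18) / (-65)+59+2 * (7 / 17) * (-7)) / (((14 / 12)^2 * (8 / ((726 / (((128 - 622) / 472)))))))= 1390700473140 / 50820497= 27364.95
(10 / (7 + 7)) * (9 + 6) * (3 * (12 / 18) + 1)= 225 / 7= 32.14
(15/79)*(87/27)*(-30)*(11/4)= -7975/158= -50.47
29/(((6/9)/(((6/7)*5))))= 1305/7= 186.43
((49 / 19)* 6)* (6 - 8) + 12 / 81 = -15800 / 513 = -30.80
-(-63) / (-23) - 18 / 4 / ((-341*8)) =-343521 / 125488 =-2.74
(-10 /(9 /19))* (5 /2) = -475 /9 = -52.78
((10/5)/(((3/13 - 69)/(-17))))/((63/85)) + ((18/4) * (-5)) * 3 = -3764165/56322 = -66.83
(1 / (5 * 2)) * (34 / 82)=17 / 410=0.04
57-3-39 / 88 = 4713 / 88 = 53.56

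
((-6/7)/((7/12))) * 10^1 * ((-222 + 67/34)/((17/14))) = 5386320/2023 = 2662.54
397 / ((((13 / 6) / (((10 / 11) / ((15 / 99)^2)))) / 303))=142905708 / 65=2198549.35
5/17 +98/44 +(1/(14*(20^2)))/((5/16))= 2.52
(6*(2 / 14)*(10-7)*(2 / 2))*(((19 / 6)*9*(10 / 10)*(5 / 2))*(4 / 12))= 855 / 14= 61.07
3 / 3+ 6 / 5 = 11 / 5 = 2.20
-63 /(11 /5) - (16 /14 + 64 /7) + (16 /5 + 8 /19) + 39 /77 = -254522 /7315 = -34.79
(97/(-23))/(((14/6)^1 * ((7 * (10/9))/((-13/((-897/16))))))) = -6984/129605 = -0.05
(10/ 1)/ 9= 10/ 9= 1.11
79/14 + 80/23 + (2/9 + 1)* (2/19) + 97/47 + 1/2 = 15286294/1293957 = 11.81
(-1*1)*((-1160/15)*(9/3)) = 232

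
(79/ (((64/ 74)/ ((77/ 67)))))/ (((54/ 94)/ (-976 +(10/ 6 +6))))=-30730068985/ 173664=-176951.29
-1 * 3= -3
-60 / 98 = -30 / 49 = -0.61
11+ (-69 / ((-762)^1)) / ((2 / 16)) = 1489 / 127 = 11.72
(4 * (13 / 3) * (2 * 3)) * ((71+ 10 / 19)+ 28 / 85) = 12068888 / 1615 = 7473.00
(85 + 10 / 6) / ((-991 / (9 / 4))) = -195 / 991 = -0.20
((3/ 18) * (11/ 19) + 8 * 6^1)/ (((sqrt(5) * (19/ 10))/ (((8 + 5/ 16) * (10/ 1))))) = 191905 * sqrt(5)/ 456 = 941.04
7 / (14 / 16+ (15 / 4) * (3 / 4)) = 112 / 59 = 1.90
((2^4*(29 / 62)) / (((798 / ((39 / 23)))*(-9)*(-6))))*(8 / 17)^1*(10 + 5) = 30160 / 14508837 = 0.00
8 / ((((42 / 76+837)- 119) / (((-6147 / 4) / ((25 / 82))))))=-38308104 / 682625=-56.12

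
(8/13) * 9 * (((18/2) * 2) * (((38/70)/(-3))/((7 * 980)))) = -2052/780325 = -0.00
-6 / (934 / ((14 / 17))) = -42 / 7939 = -0.01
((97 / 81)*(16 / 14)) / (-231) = -0.01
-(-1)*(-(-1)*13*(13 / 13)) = 13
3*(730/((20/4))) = 438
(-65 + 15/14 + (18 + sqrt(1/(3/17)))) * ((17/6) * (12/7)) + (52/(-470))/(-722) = -927330748/4156915 + 34 * sqrt(51)/21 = -211.52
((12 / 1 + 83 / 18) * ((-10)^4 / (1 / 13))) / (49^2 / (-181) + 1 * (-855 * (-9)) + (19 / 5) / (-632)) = 11116042600000 / 39542774409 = 281.11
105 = 105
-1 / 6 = -0.17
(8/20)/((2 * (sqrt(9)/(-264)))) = -17.60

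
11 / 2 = 5.50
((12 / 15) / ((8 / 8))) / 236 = 1 / 295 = 0.00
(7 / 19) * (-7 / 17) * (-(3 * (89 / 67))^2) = 3493161 / 1449947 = 2.41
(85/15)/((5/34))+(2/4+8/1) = 1411/30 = 47.03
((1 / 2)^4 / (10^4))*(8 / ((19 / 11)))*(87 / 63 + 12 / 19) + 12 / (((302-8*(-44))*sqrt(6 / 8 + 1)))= 8833 / 151620000 + 4*sqrt(7) / 763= 0.01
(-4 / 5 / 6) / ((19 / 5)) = -2 / 57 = -0.04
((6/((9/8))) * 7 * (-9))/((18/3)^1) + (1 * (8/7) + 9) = -321/7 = -45.86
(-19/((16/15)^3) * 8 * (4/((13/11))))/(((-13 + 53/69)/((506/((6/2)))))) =4104577125/702208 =5845.24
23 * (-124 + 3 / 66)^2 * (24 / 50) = 513120501 / 3025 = 169626.61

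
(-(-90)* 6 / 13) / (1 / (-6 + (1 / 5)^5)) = -2024892 / 8125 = -249.22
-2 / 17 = -0.12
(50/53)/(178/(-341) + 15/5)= 3410/8957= 0.38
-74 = -74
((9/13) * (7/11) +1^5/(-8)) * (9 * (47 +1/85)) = 3245751/24310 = 133.52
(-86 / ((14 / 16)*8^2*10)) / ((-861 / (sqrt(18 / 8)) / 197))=8471 / 160720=0.05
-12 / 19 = -0.63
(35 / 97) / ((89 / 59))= 0.24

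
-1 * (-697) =697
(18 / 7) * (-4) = -72 / 7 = -10.29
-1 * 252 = -252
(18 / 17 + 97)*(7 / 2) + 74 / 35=410931 / 1190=345.32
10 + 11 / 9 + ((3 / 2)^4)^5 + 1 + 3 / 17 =535467162025 / 160432128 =3337.66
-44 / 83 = -0.53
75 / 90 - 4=-19 / 6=-3.17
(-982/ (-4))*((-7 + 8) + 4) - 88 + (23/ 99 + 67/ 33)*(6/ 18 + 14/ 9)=2038205/ 1782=1143.77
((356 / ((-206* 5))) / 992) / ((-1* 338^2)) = 89 / 29182487360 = 0.00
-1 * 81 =-81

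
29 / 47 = 0.62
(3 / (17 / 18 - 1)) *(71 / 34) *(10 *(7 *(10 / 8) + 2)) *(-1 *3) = 1236465 / 34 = 36366.62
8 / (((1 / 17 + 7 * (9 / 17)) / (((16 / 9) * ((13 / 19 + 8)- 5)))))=2380 / 171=13.92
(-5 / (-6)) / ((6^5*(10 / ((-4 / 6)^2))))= 1 / 209952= 0.00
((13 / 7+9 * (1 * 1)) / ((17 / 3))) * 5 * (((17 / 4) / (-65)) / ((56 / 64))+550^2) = 31381342248 / 10829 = 2897898.44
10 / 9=1.11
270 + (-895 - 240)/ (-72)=20575/ 72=285.76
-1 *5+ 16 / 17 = -69 / 17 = -4.06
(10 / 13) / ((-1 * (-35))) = 2 / 91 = 0.02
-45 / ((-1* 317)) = 45 / 317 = 0.14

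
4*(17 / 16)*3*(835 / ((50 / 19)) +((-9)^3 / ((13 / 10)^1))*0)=161823 / 40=4045.58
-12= -12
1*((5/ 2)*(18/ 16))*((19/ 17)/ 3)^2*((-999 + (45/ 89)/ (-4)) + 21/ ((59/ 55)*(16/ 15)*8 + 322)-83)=-422.39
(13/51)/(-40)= -13/2040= -0.01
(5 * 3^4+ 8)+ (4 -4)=413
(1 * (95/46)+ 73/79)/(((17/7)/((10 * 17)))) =380205/1817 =209.25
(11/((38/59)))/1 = 649/38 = 17.08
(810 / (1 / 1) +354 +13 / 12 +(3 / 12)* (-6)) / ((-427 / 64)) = -223408 / 1281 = -174.40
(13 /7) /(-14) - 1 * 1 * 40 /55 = -927 /1078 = -0.86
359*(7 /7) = 359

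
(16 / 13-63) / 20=-803 / 260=-3.09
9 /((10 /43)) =387 /10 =38.70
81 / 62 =1.31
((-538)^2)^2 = 83777829136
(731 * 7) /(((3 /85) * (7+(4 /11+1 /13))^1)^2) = 108000882275 /1455552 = 74199.26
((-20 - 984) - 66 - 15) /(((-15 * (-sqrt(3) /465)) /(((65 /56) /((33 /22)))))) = -312325 * sqrt(3) /36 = -15026.74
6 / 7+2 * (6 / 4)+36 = 279 / 7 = 39.86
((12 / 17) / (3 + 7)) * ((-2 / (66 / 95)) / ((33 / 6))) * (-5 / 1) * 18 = 3.33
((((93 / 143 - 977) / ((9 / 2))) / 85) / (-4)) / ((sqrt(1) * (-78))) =-69809 / 8532810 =-0.01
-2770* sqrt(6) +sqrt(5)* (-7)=-6800.74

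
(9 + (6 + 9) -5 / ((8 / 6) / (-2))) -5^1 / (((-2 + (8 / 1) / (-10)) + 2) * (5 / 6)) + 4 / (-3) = 113 / 3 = 37.67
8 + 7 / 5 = 47 / 5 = 9.40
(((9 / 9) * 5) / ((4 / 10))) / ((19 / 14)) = 175 / 19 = 9.21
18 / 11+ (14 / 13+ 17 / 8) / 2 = 3.24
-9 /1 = -9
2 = 2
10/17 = 0.59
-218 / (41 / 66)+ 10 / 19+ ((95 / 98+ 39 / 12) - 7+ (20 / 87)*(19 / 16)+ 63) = -962749265 / 3320877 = -289.91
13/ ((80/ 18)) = 117/ 40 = 2.92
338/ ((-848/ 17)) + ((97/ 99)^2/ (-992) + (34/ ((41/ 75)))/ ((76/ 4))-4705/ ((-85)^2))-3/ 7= -18609570729111953/ 4060329474468960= -4.58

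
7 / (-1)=-7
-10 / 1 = -10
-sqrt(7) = -2.65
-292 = -292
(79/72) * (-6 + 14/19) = -1975/342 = -5.77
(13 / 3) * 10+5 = 145 / 3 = 48.33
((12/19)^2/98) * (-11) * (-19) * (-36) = -30.63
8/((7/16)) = 128/7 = 18.29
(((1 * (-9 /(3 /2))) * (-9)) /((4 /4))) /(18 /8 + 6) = 72 /11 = 6.55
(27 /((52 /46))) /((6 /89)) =18423 /52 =354.29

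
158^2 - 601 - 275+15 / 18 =144533 / 6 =24088.83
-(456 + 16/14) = -3200/7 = -457.14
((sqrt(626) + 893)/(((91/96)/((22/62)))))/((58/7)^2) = 1848 * sqrt(626)/338923 + 1650264/338923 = 5.01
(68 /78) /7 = 34 /273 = 0.12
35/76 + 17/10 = 821/380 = 2.16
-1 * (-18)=18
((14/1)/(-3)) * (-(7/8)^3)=2401/768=3.13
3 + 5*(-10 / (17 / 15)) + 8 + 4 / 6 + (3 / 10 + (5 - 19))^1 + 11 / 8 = -91343 / 2040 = -44.78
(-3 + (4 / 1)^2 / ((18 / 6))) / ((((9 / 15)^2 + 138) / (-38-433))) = -27475 / 3459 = -7.94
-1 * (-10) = 10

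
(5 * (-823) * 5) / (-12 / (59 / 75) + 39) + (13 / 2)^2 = -4618931 / 5604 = -824.22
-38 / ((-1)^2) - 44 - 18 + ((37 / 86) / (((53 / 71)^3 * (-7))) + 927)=74105767251 / 89623954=826.85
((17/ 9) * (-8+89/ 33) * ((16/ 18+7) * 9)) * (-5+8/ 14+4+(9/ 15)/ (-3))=447.04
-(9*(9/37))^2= -6561/1369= -4.79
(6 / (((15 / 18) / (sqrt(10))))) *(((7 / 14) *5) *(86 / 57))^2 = 36980 *sqrt(10) / 361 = 323.94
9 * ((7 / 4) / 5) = 63 / 20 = 3.15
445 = 445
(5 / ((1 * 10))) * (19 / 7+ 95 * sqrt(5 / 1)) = 19 / 14+ 95 * sqrt(5) / 2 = 107.57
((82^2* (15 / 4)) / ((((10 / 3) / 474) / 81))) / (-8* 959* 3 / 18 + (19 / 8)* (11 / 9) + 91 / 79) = -1651973877144 / 7249993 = -227858.69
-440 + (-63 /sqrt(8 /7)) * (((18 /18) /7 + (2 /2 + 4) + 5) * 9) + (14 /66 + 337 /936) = -5751 * sqrt(14) /4 - 4524349 /10296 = -5819.00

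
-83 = -83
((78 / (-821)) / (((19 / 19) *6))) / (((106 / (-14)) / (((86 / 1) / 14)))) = 559 / 43513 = 0.01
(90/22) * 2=90/11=8.18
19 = 19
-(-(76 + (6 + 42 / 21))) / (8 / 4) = 42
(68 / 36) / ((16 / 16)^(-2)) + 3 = 4.89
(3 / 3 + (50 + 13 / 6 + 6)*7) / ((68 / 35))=85715 / 408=210.09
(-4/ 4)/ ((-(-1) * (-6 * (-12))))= -1/ 72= -0.01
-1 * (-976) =976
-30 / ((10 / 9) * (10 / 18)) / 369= -27 / 205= -0.13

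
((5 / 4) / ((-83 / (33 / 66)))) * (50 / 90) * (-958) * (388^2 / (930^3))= 4506911 / 6008546790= 0.00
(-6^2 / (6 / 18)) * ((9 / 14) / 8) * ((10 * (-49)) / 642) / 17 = 2835 / 7276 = 0.39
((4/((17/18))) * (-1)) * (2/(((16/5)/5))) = -225/17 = -13.24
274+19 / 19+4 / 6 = 827 / 3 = 275.67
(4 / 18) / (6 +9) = 2 / 135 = 0.01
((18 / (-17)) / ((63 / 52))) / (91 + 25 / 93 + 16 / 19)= -1767 / 186235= -0.01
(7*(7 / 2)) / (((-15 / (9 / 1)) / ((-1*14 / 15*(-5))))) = -343 / 5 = -68.60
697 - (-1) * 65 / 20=2801 / 4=700.25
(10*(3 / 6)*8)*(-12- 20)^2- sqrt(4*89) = 40960- 2*sqrt(89) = 40941.13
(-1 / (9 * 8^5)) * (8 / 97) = -1 / 3575808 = -0.00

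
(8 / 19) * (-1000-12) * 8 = -3408.84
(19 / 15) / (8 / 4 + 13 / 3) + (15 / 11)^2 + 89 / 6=61321 / 3630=16.89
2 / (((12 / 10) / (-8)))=-40 / 3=-13.33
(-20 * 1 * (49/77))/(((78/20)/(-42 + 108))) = -2800/13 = -215.38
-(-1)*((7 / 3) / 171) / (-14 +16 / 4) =-7 / 5130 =-0.00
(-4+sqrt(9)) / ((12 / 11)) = -11 / 12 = -0.92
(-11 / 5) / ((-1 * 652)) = 11 / 3260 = 0.00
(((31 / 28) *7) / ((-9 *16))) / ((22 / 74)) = -1147 / 6336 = -0.18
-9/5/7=-9/35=-0.26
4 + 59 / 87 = 407 / 87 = 4.68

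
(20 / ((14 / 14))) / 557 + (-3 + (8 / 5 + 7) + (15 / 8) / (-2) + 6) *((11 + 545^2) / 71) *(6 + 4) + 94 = 35289448015 / 79094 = 446170.99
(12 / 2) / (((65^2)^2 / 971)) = 5826 / 17850625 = 0.00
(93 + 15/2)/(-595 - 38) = -67/422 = -0.16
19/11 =1.73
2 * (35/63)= 10/9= 1.11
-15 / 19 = -0.79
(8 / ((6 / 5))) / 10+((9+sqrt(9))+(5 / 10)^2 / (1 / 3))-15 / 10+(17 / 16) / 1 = 623 / 48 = 12.98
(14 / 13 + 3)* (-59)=-3127 / 13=-240.54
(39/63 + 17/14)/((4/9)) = 33/8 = 4.12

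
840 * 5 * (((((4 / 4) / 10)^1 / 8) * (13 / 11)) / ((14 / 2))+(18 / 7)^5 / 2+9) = 14468288595 / 52822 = 273906.49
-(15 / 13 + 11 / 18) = -413 / 234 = -1.76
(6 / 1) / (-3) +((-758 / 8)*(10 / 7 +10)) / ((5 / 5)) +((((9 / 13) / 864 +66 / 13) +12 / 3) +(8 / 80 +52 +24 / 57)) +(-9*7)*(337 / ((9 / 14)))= -28258160503 / 829920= -34049.26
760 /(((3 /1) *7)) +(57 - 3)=1894 /21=90.19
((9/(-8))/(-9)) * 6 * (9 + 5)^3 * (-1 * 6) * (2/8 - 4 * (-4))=-200655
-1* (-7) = 7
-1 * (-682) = 682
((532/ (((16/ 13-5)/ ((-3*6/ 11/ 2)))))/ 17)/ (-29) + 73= 2762261/ 37961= 72.77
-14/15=-0.93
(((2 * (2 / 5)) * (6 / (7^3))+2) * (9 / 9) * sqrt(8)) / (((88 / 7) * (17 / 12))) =942 * sqrt(2) / 4165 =0.32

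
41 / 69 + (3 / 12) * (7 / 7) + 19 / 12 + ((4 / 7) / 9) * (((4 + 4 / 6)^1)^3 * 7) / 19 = 1020461 / 212382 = 4.80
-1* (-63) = 63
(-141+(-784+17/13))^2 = 144192064/169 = 853207.48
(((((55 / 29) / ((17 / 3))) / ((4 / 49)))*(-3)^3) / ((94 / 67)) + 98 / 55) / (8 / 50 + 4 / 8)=-3931255055 / 33644292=-116.85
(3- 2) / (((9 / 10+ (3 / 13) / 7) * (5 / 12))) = 728 / 283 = 2.57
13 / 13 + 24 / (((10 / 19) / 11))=2513 / 5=502.60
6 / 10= 0.60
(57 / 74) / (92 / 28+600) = 399 / 312502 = 0.00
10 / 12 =5 / 6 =0.83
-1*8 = -8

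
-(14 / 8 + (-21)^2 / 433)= -4795 / 1732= -2.77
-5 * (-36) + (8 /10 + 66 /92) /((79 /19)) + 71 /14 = 11792826 /63595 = 185.44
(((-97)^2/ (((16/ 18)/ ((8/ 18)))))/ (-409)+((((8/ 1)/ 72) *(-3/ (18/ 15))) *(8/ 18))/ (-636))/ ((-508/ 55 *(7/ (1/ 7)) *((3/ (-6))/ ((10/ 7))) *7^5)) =-16661764075/ 3856501390399497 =-0.00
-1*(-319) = 319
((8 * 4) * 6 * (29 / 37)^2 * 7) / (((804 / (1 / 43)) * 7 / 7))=94192 / 3944089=0.02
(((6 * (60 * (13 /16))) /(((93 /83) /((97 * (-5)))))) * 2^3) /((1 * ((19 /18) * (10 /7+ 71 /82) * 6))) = -69702.20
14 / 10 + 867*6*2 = 52027 / 5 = 10405.40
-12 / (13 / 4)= -48 / 13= -3.69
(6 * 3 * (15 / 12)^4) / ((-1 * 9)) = -625 / 128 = -4.88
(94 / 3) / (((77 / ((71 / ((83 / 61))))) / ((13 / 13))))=407114 / 19173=21.23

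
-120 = -120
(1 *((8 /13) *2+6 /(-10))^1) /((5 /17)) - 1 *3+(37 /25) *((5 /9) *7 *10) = 165848 /2925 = 56.70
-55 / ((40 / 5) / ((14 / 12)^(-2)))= -495 / 98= -5.05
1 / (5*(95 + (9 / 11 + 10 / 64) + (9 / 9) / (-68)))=5984 / 2871115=0.00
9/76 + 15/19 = 69/76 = 0.91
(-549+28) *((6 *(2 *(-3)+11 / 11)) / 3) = 5210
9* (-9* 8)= -648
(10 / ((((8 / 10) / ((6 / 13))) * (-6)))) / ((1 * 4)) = -25 / 104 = -0.24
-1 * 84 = -84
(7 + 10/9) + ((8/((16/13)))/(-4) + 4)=755/72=10.49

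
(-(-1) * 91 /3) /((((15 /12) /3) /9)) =3276 /5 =655.20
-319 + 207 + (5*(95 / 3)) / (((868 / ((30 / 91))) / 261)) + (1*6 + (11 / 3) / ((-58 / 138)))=-113420163 / 1145326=-99.03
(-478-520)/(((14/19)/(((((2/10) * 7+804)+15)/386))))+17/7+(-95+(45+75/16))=-315763391/108080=-2921.57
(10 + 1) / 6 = 11 / 6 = 1.83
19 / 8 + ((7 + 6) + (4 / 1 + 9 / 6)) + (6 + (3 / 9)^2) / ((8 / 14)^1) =2273 / 72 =31.57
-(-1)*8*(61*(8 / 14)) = 1952 / 7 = 278.86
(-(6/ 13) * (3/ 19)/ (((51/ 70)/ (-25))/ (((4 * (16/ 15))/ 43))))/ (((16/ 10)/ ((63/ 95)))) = 352800/ 3430583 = 0.10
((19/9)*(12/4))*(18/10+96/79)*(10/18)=7543/711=10.61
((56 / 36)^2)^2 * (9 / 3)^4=38416 / 81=474.27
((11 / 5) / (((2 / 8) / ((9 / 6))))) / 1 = 66 / 5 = 13.20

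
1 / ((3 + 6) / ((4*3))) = 4 / 3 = 1.33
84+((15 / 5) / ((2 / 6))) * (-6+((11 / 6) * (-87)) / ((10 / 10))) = -2811 / 2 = -1405.50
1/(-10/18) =-9/5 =-1.80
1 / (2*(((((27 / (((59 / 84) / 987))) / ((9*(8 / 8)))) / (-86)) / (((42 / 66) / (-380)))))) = 2537 / 148523760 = 0.00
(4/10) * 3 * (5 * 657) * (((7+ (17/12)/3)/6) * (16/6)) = 39274/3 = 13091.33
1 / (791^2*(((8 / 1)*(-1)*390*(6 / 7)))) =-1 / 1673249760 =-0.00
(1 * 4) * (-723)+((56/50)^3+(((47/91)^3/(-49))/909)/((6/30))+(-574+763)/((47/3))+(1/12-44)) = -288143479761629097989/98596617363562500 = -2922.45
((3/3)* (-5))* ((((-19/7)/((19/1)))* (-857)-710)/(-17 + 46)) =101.31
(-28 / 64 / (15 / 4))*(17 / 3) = -119 / 180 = -0.66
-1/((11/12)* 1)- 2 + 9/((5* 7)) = -1091/385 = -2.83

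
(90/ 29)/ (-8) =-45/ 116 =-0.39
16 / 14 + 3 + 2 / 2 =36 / 7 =5.14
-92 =-92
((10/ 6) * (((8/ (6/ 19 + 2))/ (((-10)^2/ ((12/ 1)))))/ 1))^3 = 54872/ 166375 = 0.33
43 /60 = 0.72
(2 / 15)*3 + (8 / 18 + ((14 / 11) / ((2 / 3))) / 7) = 553 / 495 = 1.12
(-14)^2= 196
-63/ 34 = -1.85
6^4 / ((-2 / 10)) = -6480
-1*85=-85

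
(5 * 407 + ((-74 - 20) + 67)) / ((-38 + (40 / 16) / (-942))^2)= 1.39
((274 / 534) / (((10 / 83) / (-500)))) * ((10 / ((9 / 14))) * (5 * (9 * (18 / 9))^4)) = -17386131235.96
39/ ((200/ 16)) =78/ 25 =3.12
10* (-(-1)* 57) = 570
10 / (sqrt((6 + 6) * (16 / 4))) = 5 * sqrt(3) / 6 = 1.44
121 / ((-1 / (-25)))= 3025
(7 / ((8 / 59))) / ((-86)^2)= 413 / 59168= 0.01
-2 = -2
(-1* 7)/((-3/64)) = 149.33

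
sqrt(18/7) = 3 *sqrt(14)/7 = 1.60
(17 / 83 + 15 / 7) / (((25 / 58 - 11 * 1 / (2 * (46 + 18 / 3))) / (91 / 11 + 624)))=2601058720 / 569961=4563.57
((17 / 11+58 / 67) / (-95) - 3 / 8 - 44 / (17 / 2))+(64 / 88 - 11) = -150920317 / 9522040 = -15.85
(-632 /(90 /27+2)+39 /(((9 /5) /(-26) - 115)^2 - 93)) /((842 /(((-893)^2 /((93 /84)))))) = -293956081862907471 /2899931952031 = -101366.54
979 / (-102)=-979 / 102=-9.60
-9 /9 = -1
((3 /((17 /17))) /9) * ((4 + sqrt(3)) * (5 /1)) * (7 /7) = 5 * sqrt(3) /3 + 20 /3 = 9.55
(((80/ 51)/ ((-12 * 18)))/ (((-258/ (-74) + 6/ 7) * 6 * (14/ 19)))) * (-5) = 703/ 371790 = 0.00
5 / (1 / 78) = 390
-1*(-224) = 224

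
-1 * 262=-262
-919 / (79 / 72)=-66168 / 79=-837.57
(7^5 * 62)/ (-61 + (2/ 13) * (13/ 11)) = -11462374/ 669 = -17133.59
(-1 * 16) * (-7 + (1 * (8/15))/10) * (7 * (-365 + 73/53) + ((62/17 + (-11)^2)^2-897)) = 1544260071808/1148775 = 1344266.78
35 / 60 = 7 / 12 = 0.58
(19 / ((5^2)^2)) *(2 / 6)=19 / 1875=0.01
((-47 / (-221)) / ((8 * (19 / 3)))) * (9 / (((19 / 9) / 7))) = 79947 / 638248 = 0.13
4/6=2/3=0.67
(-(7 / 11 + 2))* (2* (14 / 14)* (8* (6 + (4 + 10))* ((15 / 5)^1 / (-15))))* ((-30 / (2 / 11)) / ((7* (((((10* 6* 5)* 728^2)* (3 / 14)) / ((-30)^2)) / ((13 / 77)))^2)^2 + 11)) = -1856 / 8257207611492131947589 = -0.00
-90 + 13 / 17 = -89.24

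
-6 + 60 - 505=-451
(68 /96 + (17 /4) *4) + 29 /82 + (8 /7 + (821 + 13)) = 5876875 /6888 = 853.20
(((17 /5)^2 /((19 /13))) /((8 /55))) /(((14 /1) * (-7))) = -41327 /74480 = -0.55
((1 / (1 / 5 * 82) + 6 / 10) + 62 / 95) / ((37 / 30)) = 30699 / 28823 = 1.07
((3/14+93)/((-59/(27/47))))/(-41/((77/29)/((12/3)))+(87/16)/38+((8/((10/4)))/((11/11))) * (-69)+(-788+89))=589129200/637045529917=0.00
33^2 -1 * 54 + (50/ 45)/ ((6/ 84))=9455/ 9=1050.56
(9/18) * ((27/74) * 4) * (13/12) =117/148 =0.79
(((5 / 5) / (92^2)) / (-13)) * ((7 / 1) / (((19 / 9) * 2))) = -63 / 4181216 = -0.00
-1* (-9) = 9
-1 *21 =-21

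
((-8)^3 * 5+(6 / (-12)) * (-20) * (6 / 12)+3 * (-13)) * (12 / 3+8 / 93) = -985720 / 93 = -10599.14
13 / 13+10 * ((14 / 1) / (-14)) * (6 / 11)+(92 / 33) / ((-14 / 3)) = -389 / 77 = -5.05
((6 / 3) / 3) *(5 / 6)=5 / 9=0.56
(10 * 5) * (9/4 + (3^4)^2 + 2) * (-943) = -619103075/2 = -309551537.50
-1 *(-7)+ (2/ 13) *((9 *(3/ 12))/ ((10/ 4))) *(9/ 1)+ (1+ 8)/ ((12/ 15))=5069/ 260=19.50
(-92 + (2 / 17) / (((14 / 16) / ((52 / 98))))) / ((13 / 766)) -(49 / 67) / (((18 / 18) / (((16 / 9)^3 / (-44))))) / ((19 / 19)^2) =-220602411596920 / 40726905219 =-5416.63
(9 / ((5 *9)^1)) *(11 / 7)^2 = 121 / 245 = 0.49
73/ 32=2.28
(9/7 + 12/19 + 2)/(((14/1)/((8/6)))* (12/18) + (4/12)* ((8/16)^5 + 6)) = 50016/115045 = 0.43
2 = 2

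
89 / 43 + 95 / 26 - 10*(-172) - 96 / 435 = 279721279 / 162110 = 1725.50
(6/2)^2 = 9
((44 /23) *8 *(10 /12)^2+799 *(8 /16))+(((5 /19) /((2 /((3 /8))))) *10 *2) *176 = 4592267 /7866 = 583.81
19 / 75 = 0.25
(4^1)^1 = 4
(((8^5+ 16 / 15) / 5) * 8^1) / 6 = 1966144 / 225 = 8738.42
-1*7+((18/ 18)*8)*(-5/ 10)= -11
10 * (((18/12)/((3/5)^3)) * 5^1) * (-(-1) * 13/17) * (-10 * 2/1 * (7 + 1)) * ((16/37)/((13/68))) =-32000000/333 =-96096.10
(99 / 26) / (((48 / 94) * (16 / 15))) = 23265 / 3328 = 6.99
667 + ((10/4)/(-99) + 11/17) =2247215/3366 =667.62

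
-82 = -82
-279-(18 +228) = -525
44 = 44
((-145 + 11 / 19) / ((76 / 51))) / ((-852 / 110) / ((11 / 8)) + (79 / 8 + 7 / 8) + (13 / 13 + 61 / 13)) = -366886520 / 40920433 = -8.97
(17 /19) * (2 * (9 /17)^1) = 18 /19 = 0.95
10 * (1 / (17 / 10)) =100 / 17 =5.88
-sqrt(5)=-2.24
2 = 2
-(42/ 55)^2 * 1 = -1764/ 3025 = -0.58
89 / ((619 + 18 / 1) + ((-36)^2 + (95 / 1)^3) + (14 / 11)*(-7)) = 0.00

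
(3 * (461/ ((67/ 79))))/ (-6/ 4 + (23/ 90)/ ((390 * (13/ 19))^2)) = -1087.14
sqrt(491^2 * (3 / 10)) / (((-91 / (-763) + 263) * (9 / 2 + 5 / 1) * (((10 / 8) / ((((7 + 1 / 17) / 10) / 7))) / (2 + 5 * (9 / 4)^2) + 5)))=1230937 * sqrt(30) / 341770000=0.02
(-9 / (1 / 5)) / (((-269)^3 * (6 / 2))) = 15 / 19465109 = 0.00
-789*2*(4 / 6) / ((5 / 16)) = -16832 / 5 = -3366.40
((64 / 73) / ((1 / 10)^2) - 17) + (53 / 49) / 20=5059689 / 71540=70.73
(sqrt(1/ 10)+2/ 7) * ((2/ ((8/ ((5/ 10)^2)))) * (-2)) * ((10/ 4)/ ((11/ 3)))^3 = -675 * sqrt(10)/ 170368 - 3375/ 298144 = -0.02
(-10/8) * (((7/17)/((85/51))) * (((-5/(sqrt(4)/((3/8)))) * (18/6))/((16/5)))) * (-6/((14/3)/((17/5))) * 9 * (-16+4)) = 32805/256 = 128.14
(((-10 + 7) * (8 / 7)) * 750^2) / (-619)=13500000 / 4333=3115.62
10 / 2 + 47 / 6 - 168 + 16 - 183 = -322.17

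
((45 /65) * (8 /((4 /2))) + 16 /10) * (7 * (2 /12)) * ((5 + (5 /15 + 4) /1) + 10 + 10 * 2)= 200.50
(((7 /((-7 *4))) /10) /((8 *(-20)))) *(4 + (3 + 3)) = 1 /640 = 0.00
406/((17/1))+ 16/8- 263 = -4031/17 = -237.12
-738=-738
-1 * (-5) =5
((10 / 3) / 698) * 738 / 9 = 410 / 1047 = 0.39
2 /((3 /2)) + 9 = 10.33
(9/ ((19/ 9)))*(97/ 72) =873/ 152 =5.74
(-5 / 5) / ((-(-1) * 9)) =-1 / 9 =-0.11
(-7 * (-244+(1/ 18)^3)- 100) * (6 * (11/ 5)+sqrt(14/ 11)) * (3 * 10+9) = 121912037 * sqrt(154)/ 21384+1341032407/ 1620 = 898546.41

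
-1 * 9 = -9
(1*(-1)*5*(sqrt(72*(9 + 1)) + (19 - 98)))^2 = 174025 - 47400*sqrt(5) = 68035.38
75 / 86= 0.87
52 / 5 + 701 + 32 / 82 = 145917 / 205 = 711.79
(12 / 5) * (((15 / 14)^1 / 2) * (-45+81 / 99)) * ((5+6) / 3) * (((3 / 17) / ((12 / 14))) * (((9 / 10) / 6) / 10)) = -0.64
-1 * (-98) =98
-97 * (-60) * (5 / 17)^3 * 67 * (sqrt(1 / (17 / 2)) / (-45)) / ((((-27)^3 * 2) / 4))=6499000 * sqrt(34) / 4931831529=0.01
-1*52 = -52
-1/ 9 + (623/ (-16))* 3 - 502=-89125/ 144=-618.92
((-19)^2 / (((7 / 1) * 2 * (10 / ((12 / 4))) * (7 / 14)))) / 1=1083 / 70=15.47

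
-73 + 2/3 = -217/3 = -72.33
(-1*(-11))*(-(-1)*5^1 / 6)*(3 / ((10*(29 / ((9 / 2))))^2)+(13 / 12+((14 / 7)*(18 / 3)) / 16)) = 20360219 / 1211040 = 16.81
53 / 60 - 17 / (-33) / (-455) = 10597 / 12012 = 0.88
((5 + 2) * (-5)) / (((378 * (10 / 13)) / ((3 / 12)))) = -13 / 432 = -0.03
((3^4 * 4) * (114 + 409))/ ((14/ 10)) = 847260/ 7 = 121037.14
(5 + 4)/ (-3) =-3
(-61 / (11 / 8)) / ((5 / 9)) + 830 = 41258 / 55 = 750.15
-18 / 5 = -3.60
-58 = -58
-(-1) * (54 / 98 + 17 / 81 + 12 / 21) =5288 / 3969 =1.33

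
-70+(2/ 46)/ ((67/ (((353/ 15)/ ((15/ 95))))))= -4847443/ 69345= -69.90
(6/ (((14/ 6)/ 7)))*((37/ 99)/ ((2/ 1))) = 37/ 11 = 3.36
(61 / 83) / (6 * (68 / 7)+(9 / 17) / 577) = 4188443 / 332177205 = 0.01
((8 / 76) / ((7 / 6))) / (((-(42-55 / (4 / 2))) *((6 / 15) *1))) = -60 / 3857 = -0.02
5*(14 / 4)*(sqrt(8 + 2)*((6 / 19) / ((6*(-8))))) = -35*sqrt(10) / 304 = -0.36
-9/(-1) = 9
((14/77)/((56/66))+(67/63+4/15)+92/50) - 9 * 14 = -55177/450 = -122.62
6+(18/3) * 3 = 24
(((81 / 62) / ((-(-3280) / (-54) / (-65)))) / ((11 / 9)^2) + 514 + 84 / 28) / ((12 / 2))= 1274462063 / 14763936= 86.32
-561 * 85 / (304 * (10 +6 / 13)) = -36465 / 2432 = -14.99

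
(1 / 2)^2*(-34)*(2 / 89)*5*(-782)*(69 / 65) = 917286 / 1157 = 792.81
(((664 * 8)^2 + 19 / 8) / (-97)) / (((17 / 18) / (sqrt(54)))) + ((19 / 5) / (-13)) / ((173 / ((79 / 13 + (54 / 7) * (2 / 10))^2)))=-6094946817 * sqrt(6) / 6596 - 228381691 / 2327996125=-2263418.79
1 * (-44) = -44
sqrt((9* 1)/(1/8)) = 6* sqrt(2) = 8.49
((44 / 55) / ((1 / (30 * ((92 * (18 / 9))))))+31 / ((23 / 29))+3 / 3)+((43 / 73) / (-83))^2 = 3762559730217 / 844364063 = 4456.09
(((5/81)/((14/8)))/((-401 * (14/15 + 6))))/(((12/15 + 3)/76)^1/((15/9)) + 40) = -1250/3943983771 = -0.00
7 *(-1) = -7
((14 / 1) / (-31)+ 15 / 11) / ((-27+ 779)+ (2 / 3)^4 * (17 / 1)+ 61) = 25191 / 22548625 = 0.00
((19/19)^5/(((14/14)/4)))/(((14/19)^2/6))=2166/49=44.20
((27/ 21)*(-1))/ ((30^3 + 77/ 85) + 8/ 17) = -85/ 1785091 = -0.00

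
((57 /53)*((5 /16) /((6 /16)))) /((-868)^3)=-95 /69321035392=-0.00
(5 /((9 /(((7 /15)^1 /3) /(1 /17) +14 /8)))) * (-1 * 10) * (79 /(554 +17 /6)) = -312445 /90207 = -3.46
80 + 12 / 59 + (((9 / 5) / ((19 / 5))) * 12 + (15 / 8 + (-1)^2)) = 796023 / 8968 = 88.76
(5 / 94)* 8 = 20 / 47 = 0.43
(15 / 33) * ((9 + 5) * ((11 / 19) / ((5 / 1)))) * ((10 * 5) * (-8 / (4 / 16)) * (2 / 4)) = -11200 / 19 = -589.47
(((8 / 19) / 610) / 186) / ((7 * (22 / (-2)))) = -2 / 41497995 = -0.00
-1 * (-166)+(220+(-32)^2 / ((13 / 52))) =4482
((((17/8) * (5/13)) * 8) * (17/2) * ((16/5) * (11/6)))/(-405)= -12716/15795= -0.81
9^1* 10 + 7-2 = 95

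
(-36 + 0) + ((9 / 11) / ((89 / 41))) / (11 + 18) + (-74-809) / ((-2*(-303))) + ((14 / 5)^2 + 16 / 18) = -37053272477 / 1290370950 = -28.72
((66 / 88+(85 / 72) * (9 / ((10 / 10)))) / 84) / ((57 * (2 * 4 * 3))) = 13 / 131328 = 0.00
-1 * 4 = -4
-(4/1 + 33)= -37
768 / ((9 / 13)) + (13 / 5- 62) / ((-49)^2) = 39951749 / 36015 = 1109.31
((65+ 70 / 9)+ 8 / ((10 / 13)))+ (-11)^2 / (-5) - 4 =2474 / 45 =54.98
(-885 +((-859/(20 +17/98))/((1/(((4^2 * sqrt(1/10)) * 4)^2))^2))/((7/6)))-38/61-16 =-6154671496813/1004975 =-6124203.58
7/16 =0.44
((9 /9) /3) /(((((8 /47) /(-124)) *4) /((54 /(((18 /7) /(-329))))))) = 3355471 /8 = 419433.88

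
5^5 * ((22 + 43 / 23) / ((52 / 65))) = 8578125 / 92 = 93240.49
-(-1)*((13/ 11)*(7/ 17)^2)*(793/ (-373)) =-505141/ 1185767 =-0.43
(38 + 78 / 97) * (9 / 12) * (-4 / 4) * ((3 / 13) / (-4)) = 1.68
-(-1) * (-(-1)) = 1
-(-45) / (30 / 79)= 237 / 2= 118.50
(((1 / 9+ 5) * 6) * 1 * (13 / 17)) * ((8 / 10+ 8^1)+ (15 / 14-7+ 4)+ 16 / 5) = 28106 / 119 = 236.18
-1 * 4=-4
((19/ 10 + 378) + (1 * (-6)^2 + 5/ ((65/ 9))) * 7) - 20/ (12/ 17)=237281/ 390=608.41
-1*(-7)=7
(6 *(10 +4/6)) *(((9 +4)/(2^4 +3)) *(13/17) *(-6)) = -64896/323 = -200.92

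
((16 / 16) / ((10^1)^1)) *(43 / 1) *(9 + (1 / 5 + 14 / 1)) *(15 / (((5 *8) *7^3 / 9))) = 33669 / 34300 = 0.98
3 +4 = 7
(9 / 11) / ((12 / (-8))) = -0.55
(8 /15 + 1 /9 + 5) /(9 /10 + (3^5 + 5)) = 508 /22401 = 0.02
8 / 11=0.73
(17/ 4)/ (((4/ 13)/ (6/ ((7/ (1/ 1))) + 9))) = 15249/ 112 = 136.15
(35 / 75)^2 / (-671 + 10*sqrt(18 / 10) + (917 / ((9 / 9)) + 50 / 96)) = 9277072 / 10470387675- 75264*sqrt(5) / 3490129225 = 0.00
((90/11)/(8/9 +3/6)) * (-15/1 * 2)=-1944/11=-176.73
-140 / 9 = -15.56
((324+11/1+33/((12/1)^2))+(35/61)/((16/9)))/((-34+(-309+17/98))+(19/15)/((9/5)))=-54160092/55220677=-0.98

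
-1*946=-946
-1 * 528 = -528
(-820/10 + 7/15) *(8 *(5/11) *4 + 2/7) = -1396666/1155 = -1209.23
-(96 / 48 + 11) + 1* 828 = 815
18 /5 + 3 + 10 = 83 /5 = 16.60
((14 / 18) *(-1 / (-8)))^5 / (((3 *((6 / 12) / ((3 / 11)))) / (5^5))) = 52521875 / 10642046976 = 0.00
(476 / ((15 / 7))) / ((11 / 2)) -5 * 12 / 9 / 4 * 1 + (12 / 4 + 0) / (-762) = 1622641 / 41910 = 38.72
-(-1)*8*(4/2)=16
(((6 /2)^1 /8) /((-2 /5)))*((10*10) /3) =-125 /4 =-31.25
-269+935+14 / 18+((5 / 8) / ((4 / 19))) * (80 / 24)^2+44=53551 / 72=743.76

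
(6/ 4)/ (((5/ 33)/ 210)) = 2079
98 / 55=1.78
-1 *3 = -3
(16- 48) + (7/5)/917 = -20959/655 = -32.00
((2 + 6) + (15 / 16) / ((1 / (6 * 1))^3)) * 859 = 361639 / 2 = 180819.50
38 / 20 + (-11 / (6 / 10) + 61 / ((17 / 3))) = -2891 / 510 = -5.67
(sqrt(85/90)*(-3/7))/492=-sqrt(34)/6888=-0.00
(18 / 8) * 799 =7191 / 4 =1797.75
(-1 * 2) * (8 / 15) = -16 / 15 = -1.07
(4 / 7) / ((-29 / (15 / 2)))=-30 / 203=-0.15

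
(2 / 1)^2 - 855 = -851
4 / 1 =4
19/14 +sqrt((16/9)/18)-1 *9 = -107/14 +2 *sqrt(2)/9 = -7.33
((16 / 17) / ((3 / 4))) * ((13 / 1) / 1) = 832 / 51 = 16.31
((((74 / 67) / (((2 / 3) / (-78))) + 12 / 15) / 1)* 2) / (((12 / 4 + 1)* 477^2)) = -21511 / 76222215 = -0.00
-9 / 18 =-1 / 2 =-0.50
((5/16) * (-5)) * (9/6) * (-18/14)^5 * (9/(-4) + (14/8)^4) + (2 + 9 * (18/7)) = 11544074467/137682944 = 83.85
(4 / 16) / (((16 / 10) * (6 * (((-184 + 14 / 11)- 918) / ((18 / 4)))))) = -55 / 516608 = -0.00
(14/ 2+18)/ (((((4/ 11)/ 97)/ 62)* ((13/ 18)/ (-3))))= -22326975/ 13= -1717459.62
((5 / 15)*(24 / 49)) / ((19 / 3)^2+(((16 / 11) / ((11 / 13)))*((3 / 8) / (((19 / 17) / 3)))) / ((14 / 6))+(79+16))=82764 / 68867729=0.00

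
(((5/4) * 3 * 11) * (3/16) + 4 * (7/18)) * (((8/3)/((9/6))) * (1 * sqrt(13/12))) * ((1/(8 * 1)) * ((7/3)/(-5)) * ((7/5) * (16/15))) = -262199 * sqrt(39)/1093500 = -1.50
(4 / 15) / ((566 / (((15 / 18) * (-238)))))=-238 / 2547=-0.09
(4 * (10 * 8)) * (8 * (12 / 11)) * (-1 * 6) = -184320 / 11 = -16756.36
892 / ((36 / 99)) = 2453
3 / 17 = 0.18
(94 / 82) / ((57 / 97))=4559 / 2337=1.95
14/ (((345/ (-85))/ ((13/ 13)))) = -238/ 69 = -3.45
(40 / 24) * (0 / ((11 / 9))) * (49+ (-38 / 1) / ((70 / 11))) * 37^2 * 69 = 0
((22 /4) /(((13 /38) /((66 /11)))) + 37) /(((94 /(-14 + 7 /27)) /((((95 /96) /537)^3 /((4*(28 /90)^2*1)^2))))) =-49274948828125 /60497241688617517056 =-0.00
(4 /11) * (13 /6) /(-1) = -26 /33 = -0.79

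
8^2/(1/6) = 384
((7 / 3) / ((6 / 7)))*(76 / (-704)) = -931 / 3168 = -0.29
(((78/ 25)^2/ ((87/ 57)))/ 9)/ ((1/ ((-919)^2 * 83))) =900345943172/ 18125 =49674258.93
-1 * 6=-6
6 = 6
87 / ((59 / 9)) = 783 / 59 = 13.27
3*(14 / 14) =3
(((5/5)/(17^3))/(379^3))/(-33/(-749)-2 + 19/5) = 3745/1847102380640142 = 0.00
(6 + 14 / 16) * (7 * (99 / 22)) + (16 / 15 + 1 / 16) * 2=52517 / 240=218.82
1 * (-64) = -64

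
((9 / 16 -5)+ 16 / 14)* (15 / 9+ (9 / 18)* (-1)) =-123 / 32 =-3.84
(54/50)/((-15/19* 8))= -171/1000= -0.17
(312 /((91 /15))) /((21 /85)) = 10200 /49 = 208.16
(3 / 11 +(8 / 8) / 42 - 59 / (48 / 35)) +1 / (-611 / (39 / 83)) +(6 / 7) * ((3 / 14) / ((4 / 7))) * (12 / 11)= -610958401 / 14418096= -42.37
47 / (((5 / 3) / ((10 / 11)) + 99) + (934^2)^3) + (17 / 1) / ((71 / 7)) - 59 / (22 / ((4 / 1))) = -28157266376991929251127 / 3110882025807143431481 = -9.05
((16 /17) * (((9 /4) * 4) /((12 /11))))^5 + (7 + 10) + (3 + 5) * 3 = 40132856569 /1419857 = 28265.42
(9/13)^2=81/169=0.48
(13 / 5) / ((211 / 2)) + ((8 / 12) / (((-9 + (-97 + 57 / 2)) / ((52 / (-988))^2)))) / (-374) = 163232348 / 6623449305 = 0.02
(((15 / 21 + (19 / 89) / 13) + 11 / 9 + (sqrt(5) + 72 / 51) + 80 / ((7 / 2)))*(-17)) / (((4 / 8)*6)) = -32492711 / 218673 - 17*sqrt(5) / 3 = -161.26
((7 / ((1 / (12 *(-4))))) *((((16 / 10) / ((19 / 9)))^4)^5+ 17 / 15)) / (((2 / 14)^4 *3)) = -3288947541025042200625544897777925638362857136 / 10754577672256267030722313213348388671875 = -305818.38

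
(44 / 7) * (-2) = -88 / 7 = -12.57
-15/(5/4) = -12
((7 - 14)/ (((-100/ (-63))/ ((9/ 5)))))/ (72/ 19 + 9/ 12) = -1.75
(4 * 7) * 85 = 2380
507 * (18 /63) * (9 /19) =9126 /133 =68.62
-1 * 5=-5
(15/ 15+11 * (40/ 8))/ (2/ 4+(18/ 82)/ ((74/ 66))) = 169904/ 2111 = 80.49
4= 4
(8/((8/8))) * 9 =72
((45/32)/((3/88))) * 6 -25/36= 8885/36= 246.81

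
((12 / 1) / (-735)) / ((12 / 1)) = -1 / 735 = -0.00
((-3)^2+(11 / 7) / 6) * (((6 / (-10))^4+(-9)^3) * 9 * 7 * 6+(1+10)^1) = -66981426473 / 26250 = -2551673.39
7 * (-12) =-84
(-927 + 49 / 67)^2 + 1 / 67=3851443667 / 4489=857973.64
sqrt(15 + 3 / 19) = 12*sqrt(38) / 19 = 3.89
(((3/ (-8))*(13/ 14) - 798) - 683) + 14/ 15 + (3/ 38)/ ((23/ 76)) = -57193151/ 38640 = -1480.15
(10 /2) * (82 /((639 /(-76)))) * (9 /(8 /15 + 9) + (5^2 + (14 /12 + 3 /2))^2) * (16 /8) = -74743.87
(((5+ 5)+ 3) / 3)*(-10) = -130 / 3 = -43.33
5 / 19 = 0.26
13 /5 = 2.60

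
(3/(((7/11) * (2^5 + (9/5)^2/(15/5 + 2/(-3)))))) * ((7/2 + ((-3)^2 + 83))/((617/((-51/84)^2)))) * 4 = 45539175/1413211352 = 0.03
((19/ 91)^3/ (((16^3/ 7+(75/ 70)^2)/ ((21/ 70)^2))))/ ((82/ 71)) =4382901/ 3622856405350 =0.00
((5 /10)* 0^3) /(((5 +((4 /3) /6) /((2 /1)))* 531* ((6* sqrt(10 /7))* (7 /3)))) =0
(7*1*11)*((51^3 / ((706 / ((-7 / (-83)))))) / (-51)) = -1401939 / 58598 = -23.92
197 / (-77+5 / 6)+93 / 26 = 0.99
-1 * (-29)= 29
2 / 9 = 0.22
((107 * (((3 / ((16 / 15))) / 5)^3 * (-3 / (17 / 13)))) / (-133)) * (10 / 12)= 5070195 / 18522112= 0.27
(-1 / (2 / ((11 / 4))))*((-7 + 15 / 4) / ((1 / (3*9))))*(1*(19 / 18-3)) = -15015 / 64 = -234.61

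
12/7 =1.71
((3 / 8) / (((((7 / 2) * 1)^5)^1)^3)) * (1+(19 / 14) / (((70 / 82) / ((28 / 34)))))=16883712 / 2824799098416085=0.00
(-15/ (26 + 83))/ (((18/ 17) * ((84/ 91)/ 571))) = -630955/ 7848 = -80.40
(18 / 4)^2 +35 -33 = 89 / 4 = 22.25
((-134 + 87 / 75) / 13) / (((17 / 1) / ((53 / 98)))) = -176013 / 541450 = -0.33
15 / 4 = 3.75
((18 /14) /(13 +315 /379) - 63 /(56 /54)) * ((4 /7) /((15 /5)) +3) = -99416811 /513716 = -193.52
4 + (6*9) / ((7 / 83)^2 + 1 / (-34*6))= 75901652 / 3107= 24429.24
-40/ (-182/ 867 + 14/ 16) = -277440/ 4613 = -60.14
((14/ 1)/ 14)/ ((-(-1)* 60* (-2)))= -1/ 120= -0.01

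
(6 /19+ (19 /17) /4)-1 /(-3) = 3599 /3876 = 0.93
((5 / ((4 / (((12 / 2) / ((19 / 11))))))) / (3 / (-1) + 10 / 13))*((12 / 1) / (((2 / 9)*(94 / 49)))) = -2837835 / 51794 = -54.79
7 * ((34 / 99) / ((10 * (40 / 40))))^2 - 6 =-1468127 / 245025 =-5.99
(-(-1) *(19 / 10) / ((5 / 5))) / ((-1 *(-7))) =19 / 70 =0.27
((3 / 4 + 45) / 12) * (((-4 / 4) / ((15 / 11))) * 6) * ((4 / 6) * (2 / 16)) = -671 / 480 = -1.40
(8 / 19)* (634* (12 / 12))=5072 / 19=266.95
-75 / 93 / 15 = -5 / 93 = -0.05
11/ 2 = 5.50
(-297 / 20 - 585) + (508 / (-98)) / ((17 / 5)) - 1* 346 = -15783261 / 16660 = -947.37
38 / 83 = 0.46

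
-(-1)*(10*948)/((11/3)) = 28440/11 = 2585.45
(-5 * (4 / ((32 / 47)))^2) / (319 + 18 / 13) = -0.54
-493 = -493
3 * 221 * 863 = 572169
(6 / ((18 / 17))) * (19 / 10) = 323 / 30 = 10.77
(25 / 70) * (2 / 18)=5 / 126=0.04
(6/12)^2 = 1/4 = 0.25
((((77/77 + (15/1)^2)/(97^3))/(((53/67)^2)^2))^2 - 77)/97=-3993264573671873388696078697/5030476177376390266171041793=-0.79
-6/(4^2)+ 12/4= 21/8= 2.62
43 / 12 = 3.58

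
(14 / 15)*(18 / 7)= 12 / 5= 2.40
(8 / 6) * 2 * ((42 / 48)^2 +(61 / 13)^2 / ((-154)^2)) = 49157585 / 24048024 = 2.04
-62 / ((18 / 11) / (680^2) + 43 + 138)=-157678400 / 460319209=-0.34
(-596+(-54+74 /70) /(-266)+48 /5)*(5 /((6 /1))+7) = -85501319 /18620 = -4591.91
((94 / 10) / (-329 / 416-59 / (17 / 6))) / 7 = -332384 / 5349995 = -0.06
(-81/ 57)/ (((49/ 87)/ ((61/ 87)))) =-1.77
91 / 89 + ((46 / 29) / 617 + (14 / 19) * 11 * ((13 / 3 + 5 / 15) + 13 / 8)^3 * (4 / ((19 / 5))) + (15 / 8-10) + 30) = 2133634707658451 / 993399892416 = 2147.81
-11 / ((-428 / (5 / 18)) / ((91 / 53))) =5005 / 408312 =0.01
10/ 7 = 1.43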